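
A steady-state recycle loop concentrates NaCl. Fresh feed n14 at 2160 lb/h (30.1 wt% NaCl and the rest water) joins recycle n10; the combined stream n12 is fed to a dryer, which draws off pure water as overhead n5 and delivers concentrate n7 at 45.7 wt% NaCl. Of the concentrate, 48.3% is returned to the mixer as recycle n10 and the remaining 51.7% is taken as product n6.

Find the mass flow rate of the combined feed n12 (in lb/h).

Overall NaCl balance (none leaves overhead): NaCl in fresh feed = NaCl in product, i.e. 2160×0.301 = (1−0.483)·n7·0.457.
n7 = 650.16/(0.457×0.517) = 2751.8 lb/h.
Recycle n10 = 0.483×2751.8 = 1329.1 lb/h.
Combined feed n12 = 2160 + 1329.1 = 3489.1 lb/h.

3489 lb/h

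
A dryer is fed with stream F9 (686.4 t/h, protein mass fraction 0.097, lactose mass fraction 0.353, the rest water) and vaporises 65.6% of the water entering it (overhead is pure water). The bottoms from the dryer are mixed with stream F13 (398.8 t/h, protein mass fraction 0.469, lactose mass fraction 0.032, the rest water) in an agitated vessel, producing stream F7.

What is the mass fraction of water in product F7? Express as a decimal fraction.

0.393

Vapour removed = 0.656×0.550×686.4 = 247.65 t/h; concentrate = 438.75 t/h.
water reaching the mixer = 129.87 (from concentrate) + 398.8×0.499 = 328.87 t/h.
Product flow = 438.75 + 398.8 = 837.55 t/h; water fraction = 0.393.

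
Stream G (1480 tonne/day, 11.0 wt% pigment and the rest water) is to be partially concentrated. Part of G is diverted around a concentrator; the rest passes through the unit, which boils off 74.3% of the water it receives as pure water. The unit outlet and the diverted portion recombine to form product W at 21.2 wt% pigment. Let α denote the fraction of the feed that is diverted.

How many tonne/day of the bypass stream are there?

All 1480×0.110 = 162.8 tonne/day of pigment reaches W, so W = 162.8/0.212 = 767.92 tonne/day and vapour = 712.08 tonne/day.
The evaporator receives (1−α)·1480 of feed at 0.890 water and removes 0.743 of that water:
0.743×0.890×(1−α)×1480 = 712.08
(1−α) = 712.08/978.68 = 0.7276;  α = 0.2724.
Bypass flow = 0.2724×1480 = 403.17 tonne/day.

403.2 tonne/day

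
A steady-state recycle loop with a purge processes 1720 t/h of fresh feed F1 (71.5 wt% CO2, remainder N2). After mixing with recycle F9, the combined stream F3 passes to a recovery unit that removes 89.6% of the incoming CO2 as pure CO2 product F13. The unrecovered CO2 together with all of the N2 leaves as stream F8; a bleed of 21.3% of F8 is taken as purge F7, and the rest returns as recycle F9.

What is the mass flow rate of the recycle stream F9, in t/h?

1921 t/h

N2 enters only via F1 and leaves only via the purge: 1720×0.285 = 0.213×(N2 in F8), and the recovery unit passes all N2, so N2 in F3 = N2 in F8 = 2301.4 t/h.
CO2 in F3: m_A = 1720×0.715 + (1−0.213)·(1−0.896)·m_A, so m_A = 1229.8/0.9182 = 1339.4 t/h.
F8 = (1−0.896)×1339.4 + 2301.4 = 2440.7 t/h.
Recycle F9 = (1−0.213)×2440.7 = 1920.8 t/h.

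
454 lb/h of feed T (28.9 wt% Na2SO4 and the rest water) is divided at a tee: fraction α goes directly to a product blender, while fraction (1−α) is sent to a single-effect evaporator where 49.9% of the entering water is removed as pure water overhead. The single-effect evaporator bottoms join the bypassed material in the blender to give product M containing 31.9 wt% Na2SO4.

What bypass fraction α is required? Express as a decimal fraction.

0.735

All 454×0.289 = 131.21 lb/h of Na2SO4 reaches M, so M = 131.21/0.319 = 411.3 lb/h and vapour = 42.696 lb/h.
The evaporator receives (1−α)·454 of feed at 0.711 water and removes 0.499 of that water:
0.499×0.711×(1−α)×454 = 42.696
(1−α) = 42.696/161.07 = 0.2651;  α = 0.7349.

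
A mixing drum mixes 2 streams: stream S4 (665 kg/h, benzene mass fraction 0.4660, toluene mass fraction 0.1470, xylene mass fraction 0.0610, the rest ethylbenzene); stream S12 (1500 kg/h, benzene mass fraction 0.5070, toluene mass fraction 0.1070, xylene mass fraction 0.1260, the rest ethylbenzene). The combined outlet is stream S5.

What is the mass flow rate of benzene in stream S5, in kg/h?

1070 kg/h

benzene out = benzene in = 665×0.466 + 1500×0.507 = 1070.4 kg/h.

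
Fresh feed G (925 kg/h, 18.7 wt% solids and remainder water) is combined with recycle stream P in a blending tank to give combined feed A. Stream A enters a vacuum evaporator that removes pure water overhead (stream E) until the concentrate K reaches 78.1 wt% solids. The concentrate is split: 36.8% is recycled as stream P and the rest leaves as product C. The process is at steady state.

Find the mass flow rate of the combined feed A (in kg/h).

Overall solids balance (none leaves overhead): solids in fresh feed = solids in product, i.e. 925×0.187 = (1−0.368)·K·0.781.
K = 172.97/(0.781×0.632) = 350.44 kg/h.
Recycle P = 0.368×350.44 = 128.96 kg/h.
Combined feed A = 925 + 128.96 = 1054 kg/h.

1054 kg/h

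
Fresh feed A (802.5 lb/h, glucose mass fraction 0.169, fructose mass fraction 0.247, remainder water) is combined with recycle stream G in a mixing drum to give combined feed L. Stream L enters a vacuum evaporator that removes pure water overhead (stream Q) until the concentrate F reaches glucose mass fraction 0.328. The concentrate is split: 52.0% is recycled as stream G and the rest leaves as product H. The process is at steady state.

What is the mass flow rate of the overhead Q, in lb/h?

Overall glucose balance (none leaves overhead): glucose in fresh feed = glucose in product, i.e. 802.5×0.169 = (1−0.520)·F·0.328.
F = 135.62/(0.328×0.480) = 861.42 lb/h.
Recycle G = 0.520×861.42 = 447.94 lb/h.
Combined feed L = 802.5 + 447.94 = 1250.4 lb/h.
Overhead Q = L − F = 1250.4 − 861.42 = 389.02 lb/h.

389 lb/h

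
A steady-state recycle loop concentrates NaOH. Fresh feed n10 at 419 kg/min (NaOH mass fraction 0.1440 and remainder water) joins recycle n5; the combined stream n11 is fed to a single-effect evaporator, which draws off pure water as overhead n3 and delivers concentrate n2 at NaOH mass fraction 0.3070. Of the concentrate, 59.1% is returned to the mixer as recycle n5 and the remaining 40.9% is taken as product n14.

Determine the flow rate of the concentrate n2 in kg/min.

Overall NaOH balance (none leaves overhead): NaOH in fresh feed = NaOH in product, i.e. 419×0.144 = (1−0.591)·n2·0.307.
n2 = 60.336/(0.307×0.409) = 480.52 kg/min.

480.5 kg/min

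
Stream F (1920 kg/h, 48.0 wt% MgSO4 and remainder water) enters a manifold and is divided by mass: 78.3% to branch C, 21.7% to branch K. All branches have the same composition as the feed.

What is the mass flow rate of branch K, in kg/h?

416.6 kg/h

Branch K flow = 0.217×1920 = 416.64 kg/h.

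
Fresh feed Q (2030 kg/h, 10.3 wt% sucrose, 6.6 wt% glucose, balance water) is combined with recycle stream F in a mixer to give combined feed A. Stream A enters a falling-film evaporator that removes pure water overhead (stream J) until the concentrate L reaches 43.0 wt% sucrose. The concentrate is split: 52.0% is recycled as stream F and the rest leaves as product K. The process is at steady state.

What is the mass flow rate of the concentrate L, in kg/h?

Overall sucrose balance (none leaves overhead): sucrose in fresh feed = sucrose in product, i.e. 2030×0.103 = (1−0.520)·L·0.430.
L = 209.09/(0.430×0.480) = 1013 kg/h.

1013 kg/h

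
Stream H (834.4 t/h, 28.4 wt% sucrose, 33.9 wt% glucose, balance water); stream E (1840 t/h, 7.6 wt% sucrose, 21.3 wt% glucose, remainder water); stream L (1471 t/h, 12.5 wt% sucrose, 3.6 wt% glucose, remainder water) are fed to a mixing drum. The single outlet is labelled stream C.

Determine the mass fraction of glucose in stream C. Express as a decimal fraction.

0.176

Total flow out = 834.4 + 1840 + 1471 = 4145.4 t/h.
glucose in = 834.4×0.339 + 1840×0.213 + 1471×0.036 = 727.74 t/h.
glucose mass fraction in C = 727.74/4145.4 = 0.176.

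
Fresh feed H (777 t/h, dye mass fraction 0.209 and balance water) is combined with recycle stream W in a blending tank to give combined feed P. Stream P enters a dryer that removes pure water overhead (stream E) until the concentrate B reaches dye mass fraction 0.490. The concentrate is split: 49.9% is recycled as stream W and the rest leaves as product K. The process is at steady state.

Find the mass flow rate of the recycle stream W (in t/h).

330.1 t/h

Overall dye balance (none leaves overhead): dye in fresh feed = dye in product, i.e. 777×0.209 = (1−0.499)·B·0.490.
B = 162.39/(0.490×0.501) = 661.51 t/h.
Recycle W = 0.499×661.51 = 330.09 t/h.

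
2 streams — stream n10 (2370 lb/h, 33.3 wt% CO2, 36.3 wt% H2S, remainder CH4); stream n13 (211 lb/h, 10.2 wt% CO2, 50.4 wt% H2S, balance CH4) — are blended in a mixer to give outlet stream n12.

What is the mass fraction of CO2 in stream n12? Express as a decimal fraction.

Total flow out = 2370 + 211 = 2581 lb/h.
CO2 in = 2370×0.333 + 211×0.102 = 810.73 lb/h.
CO2 mass fraction in n12 = 810.73/2581 = 0.3141.

0.3141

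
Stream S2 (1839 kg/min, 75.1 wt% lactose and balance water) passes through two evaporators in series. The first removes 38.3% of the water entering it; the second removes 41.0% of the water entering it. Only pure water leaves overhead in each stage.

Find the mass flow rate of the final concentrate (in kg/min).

water in feed = 1839×0.249 = 457.91 kg/min.
After stage 1: water left = (1−0.383)×457.91 = 282.53; stream total = 1663.6 kg/min.
After stage 2: water left = (1−0.410)×282.53 = 166.69; final concentrate = 1547.8 kg/min.

1548 kg/min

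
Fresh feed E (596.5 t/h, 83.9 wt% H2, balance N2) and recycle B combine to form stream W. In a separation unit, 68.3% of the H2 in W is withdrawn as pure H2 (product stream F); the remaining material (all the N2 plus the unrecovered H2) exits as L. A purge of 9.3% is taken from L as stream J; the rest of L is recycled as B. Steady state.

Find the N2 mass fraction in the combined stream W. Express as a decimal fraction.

N2 enters only via E and leaves only via the purge: 596.5×0.161 = 0.093×(N2 in L), and the separation unit passes all N2, so N2 in W = N2 in L = 1032.7 t/h.
H2 in W: m_A = 596.5×0.839 + (1−0.093)·(1−0.683)·m_A, so m_A = 500.46/0.7125 = 702.42 t/h.
W = 702.42 + 1032.7 = 1735.1 t/h.
N2 fraction in W = 1032.7/1735.1 = 0.595.

0.595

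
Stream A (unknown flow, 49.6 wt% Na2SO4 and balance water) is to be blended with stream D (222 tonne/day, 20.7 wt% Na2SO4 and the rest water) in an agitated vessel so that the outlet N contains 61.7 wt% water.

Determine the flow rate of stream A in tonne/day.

345.8 tonne/day

Let A be the unknown flow. Total out = 222 + A.
water balance: 176.05 + 0.504·A = 0.617·(222 + A)
(0.504 − 0.617)·A = 0.617×222 − 176.05 = -39.072
A = -39.072 / -0.113 = 345.77 tonne/day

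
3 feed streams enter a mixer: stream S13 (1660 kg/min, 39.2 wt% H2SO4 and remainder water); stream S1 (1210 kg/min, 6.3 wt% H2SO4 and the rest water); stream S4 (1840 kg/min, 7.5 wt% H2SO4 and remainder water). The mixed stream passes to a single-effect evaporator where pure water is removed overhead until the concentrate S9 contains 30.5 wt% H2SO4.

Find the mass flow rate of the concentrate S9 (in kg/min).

H2SO4 entering = 1660×0.392 + 1210×0.063 + 1840×0.075 = 864.95 kg/min.
All H2SO4 reports to S9, so S9 = 864.95/0.305 = 2835.9 kg/min.

2836 kg/min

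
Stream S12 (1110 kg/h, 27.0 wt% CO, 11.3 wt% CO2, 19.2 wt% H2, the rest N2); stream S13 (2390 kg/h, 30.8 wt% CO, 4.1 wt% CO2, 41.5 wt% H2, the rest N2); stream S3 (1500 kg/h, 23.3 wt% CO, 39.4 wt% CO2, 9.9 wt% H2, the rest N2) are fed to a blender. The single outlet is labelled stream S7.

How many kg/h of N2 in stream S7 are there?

N2 out = N2 in = 1110×0.425 + 2390×0.236 + 1500×0.274 = 1446.8 kg/h.

1447 kg/h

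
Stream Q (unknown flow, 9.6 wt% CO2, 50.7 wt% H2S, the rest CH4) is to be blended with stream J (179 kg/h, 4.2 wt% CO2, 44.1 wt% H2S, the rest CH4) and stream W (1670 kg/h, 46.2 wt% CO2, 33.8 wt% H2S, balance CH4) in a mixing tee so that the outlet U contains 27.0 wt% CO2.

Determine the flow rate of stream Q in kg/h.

1608 kg/h

Let Q be the unknown flow. Total out = 1849 + Q.
CO2 balance: 779.06 + 0.096·Q = 0.270·(1849 + Q)
(0.096 − 0.270)·Q = 0.270×1849 − 779.06 = -279.83
Q = -279.83 / -0.174 = 1608.2 kg/h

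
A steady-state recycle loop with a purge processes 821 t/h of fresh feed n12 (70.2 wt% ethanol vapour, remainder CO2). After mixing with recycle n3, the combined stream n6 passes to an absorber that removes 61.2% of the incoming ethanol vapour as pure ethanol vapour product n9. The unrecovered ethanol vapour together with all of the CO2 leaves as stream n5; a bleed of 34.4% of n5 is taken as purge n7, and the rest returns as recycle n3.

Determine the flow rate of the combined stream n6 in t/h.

CO2 enters only via n12 and leaves only via the purge: 821×0.298 = 0.344×(CO2 in n5), and the absorber passes all CO2, so CO2 in n6 = CO2 in n5 = 711.22 t/h.
ethanol vapour in n6: m_A = 821×0.702 + (1−0.344)·(1−0.612)·m_A, so m_A = 576.34/0.7455 = 773.12 t/h.
n6 = 773.12 + 711.22 = 1484.3 t/h.

1484 t/h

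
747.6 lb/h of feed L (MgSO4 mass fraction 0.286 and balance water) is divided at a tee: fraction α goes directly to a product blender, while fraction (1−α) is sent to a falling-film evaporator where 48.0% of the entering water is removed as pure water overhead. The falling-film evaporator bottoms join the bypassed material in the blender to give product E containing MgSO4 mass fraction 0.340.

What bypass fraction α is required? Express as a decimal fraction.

0.537

All 747.6×0.286 = 213.81 lb/h of MgSO4 reaches E, so E = 213.81/0.340 = 628.86 lb/h and vapour = 118.74 lb/h.
The evaporator receives (1−α)·747.6 of feed at 0.714 water and removes 0.480 of that water:
0.480×0.714×(1−α)×747.6 = 118.74
(1−α) = 118.74/256.22 = 0.4634;  α = 0.5366.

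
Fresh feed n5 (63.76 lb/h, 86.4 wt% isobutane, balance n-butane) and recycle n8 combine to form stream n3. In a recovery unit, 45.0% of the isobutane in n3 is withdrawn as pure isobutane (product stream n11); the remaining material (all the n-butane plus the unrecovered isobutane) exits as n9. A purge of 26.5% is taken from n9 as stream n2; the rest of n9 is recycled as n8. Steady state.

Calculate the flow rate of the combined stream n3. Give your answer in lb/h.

n-butane enters only via n5 and leaves only via the purge: 63.76×0.136 = 0.265×(n-butane in n9), and the recovery unit passes all n-butane, so n-butane in n3 = n-butane in n9 = 32.722 lb/h.
isobutane in n3: m_A = 63.76×0.864 + (1−0.265)·(1−0.450)·m_A, so m_A = 55.089/0.5958 = 92.469 lb/h.
n3 = 92.469 + 32.722 = 125.19 lb/h.

125.2 lb/h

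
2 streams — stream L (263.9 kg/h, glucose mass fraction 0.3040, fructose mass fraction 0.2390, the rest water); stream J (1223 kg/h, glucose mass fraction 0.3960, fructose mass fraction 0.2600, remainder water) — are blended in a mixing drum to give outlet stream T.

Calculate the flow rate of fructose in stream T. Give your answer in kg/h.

381.1 kg/h

fructose out = fructose in = 263.9×0.239 + 1223×0.260 = 381.05 kg/h.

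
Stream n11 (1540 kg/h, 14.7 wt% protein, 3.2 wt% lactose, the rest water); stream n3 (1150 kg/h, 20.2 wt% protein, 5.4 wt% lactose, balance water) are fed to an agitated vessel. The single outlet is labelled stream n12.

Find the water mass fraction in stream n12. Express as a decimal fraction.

0.788

Total flow out = 1540 + 1150 = 2690 kg/h.
water in = 1540×0.821 + 1150×0.744 = 2119.9 kg/h.
water mass fraction in n12 = 2119.9/2690 = 0.788.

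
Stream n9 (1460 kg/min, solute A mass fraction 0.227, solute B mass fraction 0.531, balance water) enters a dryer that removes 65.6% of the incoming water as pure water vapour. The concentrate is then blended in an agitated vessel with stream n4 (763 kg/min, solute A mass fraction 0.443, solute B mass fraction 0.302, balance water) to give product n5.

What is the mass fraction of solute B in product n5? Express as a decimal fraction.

0.505

Vapour removed = 0.656×0.242×1460 = 231.78 kg/min; concentrate = 1228.2 kg/min.
solute B reaching the mixer = 775.26 (from concentrate) + 763×0.302 = 1005.7 kg/min.
Product flow = 1228.2 + 763 = 1991.2 kg/min; solute B fraction = 0.505.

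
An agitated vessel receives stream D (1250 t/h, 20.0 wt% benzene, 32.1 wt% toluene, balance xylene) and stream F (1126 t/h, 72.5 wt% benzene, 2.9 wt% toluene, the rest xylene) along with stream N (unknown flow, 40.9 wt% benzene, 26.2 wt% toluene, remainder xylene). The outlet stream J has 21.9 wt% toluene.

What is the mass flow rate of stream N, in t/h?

2010 t/h

Let N be the unknown flow. Total out = 2376 + N.
toluene balance: 433.9 + 0.262·N = 0.219·(2376 + N)
(0.262 − 0.219)·N = 0.219×2376 − 433.9 = 86.44
N = 86.44 / 0.043 = 2010.2 t/h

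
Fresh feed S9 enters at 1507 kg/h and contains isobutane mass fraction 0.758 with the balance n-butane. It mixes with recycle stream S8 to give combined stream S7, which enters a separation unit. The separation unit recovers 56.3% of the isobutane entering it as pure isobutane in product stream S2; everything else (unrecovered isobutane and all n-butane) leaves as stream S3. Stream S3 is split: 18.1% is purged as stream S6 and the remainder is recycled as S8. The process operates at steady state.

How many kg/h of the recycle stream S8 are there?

2287 kg/h

n-butane enters only via S9 and leaves only via the purge: 1507×0.242 = 0.181×(n-butane in S3), and the separation unit passes all n-butane, so n-butane in S7 = n-butane in S3 = 2014.9 kg/h.
isobutane in S7: m_A = 1507×0.758 + (1−0.181)·(1−0.563)·m_A, so m_A = 1142.3/0.6421 = 1779 kg/h.
S3 = (1−0.563)×1779 + 2014.9 = 2792.3 kg/h.
Recycle S8 = (1−0.181)×2792.3 = 2286.9 kg/h.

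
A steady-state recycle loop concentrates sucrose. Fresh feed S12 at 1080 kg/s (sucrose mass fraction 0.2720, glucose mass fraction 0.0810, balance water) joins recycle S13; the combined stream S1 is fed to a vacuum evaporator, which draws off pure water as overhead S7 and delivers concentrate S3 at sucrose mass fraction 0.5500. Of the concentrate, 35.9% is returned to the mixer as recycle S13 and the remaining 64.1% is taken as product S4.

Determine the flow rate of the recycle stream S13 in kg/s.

Overall sucrose balance (none leaves overhead): sucrose in fresh feed = sucrose in product, i.e. 1080×0.272 = (1−0.359)·S3·0.550.
S3 = 293.76/(0.550×0.641) = 833.24 kg/s.
Recycle S13 = 0.359×833.24 = 299.13 kg/s.

299.1 kg/s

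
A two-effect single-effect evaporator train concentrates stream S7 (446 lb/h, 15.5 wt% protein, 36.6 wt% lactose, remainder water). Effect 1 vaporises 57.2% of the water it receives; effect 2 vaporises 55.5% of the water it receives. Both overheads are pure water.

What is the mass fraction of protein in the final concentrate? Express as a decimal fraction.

0.253

water in feed = 446×0.479 = 213.63 lb/h.
After stage 1: water left = (1−0.572)×213.63 = 91.435; stream total = 323.8 lb/h.
After stage 2: water left = (1−0.555)×91.435 = 40.689; final concentrate = 273.05 lb/h.
protein fraction = 69.13/273.05 = 0.253.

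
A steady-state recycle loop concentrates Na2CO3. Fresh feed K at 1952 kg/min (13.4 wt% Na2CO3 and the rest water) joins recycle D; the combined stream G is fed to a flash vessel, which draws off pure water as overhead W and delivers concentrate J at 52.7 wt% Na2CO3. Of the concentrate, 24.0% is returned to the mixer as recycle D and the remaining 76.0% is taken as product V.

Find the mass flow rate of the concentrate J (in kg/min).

653.1 kg/min

Overall Na2CO3 balance (none leaves overhead): Na2CO3 in fresh feed = Na2CO3 in product, i.e. 1952×0.134 = (1−0.240)·J·0.527.
J = 261.57/(0.527×0.760) = 653.07 kg/min.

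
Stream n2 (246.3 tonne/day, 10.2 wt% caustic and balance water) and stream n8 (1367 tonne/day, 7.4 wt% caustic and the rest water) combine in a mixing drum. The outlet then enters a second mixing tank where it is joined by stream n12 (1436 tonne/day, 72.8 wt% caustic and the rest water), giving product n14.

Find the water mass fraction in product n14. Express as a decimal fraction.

0.616

Overall, product flow = 3049.3 tonne/day.
water in = 246.3×0.898 + 1367×0.926 + 1436×0.272 = 1877.6 tonne/day.
water fraction in n14 = 0.616.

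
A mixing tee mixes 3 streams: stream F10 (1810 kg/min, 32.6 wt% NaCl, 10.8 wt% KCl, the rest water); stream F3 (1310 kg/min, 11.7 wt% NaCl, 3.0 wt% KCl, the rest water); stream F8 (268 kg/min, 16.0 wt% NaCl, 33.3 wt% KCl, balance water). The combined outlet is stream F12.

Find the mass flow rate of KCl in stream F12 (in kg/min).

324 kg/min

KCl out = KCl in = 1810×0.108 + 1310×0.030 + 268×0.333 = 324.02 kg/min.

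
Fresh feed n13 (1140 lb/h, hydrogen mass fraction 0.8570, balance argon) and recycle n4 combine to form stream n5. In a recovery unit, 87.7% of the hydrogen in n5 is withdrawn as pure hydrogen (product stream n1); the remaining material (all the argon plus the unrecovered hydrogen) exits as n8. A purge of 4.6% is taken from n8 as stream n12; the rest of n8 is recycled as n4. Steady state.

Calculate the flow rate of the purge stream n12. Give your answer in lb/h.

169.3 lb/h

argon enters only via n13 and leaves only via the purge: 1140×0.143 = 0.046×(argon in n8), and the recovery unit passes all argon, so argon in n5 = argon in n8 = 3543.9 lb/h.
hydrogen in n5: m_A = 1140×0.857 + (1−0.046)·(1−0.877)·m_A, so m_A = 976.98/0.8827 = 1106.9 lb/h.
n8 = (1−0.877)×1106.9 + 3543.9 = 3680.1 lb/h.
Purge n12 = 0.046×3680.1 = 169.28 lb/h.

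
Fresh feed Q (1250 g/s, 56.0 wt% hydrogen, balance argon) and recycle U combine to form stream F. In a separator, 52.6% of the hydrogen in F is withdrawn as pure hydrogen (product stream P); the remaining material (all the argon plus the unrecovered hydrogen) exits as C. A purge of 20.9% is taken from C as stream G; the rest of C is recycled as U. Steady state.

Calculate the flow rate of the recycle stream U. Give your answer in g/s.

argon enters only via Q and leaves only via the purge: 1250×0.440 = 0.209×(argon in C), and the separator passes all argon, so argon in F = argon in C = 2631.6 g/s.
hydrogen in F: m_A = 1250×0.560 + (1−0.209)·(1−0.526)·m_A, so m_A = 700/0.6251 = 1119.9 g/s.
C = (1−0.526)×1119.9 + 2631.6 = 3162.4 g/s.
Recycle U = (1−0.209)×3162.4 = 2501.5 g/s.

2501 g/s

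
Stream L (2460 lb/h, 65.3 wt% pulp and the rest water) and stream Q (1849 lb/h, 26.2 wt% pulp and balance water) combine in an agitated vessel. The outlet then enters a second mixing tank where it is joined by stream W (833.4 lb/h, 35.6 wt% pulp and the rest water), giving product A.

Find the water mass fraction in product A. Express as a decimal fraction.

Overall, product flow = 5142.4 lb/h.
water in = 2460×0.347 + 1849×0.738 + 833.4×0.644 = 2754.9 lb/h.
water fraction in A = 0.536.

0.536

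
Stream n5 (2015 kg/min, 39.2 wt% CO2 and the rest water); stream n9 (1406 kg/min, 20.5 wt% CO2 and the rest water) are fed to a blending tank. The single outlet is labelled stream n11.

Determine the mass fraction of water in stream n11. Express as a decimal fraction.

Total flow out = 2015 + 1406 = 3421 kg/min.
water in = 2015×0.608 + 1406×0.795 = 2342.9 kg/min.
water mass fraction in n11 = 2342.9/3421 = 0.6849.

0.6849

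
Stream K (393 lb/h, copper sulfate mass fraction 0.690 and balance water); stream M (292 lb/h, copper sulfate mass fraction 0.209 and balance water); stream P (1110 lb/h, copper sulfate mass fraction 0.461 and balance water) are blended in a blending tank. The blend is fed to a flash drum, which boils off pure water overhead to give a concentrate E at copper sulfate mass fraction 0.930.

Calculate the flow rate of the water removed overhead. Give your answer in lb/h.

copper sulfate entering = 393×0.690 + 292×0.209 + 1110×0.461 = 843.91 lb/h.
All copper sulfate reports to E, so E = 843.91/0.930 = 907.43 lb/h.
Total feed = 1795 lb/h; overhead = 1795 − 907.43 = 887.57 lb/h.

887.6 lb/h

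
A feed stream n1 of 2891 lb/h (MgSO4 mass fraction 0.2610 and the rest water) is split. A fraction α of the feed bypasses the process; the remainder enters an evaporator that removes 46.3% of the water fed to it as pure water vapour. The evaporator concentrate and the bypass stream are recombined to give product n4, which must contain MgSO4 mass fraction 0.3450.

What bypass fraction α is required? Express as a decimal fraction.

0.288

All 2891×0.261 = 754.55 lb/h of MgSO4 reaches n4, so n4 = 754.55/0.345 = 2187.1 lb/h and vapour = 703.9 lb/h.
The evaporator receives (1−α)·2891 of feed at 0.739 water and removes 0.463 of that water:
0.463×0.739×(1−α)×2891 = 703.9
(1−α) = 703.9/989.18 = 0.7116;  α = 0.2884.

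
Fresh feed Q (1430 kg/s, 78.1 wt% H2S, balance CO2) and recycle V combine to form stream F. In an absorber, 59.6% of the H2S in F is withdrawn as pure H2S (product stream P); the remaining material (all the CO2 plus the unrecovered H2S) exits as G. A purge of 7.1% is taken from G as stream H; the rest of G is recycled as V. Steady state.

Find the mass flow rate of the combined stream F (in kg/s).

6199 kg/s

CO2 enters only via Q and leaves only via the purge: 1430×0.219 = 0.071×(CO2 in G), and the absorber passes all CO2, so CO2 in F = CO2 in G = 4410.8 kg/s.
H2S in F: m_A = 1430×0.781 + (1−0.071)·(1−0.596)·m_A, so m_A = 1116.8/0.6247 = 1787.8 kg/s.
F = 1787.8 + 4410.8 = 6198.7 kg/s.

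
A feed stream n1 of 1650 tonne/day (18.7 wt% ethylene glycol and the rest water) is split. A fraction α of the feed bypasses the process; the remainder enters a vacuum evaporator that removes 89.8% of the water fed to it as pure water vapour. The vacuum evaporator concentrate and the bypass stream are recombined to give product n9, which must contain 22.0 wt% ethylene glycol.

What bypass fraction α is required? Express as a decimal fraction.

0.795

All 1650×0.187 = 308.55 tonne/day of ethylene glycol reaches n9, so n9 = 308.55/0.220 = 1402.5 tonne/day and vapour = 247.5 tonne/day.
The evaporator receives (1−α)·1650 of feed at 0.813 water and removes 0.898 of that water:
0.898×0.813×(1−α)×1650 = 247.5
(1−α) = 247.5/1204.6 = 0.2055;  α = 0.7945.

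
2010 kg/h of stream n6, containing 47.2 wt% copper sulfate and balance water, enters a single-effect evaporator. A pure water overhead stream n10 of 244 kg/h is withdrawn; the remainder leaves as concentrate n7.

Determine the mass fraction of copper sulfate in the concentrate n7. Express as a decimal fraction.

copper sulfate is not removed: 2010×0.472 = 948.72 kg/h of copper sulfate enters n7.
Concentrate = 2010 − 244 = 1766 kg/h.
Mass fraction = 948.72/1766 = 0.537.

0.537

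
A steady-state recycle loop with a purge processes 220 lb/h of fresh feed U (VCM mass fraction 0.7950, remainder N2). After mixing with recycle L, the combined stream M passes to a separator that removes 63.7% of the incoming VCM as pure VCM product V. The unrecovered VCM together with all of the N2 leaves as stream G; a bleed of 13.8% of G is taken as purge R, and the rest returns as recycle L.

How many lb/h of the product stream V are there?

VCM in M: m_A = 220×0.795 + (1−0.138)·(1−0.637)·m_A, so m_A = 174.9/0.6871 = 254.55 lb/h.
Product V = 0.637×254.55 = 162.15 lb/h.

162.1 lb/h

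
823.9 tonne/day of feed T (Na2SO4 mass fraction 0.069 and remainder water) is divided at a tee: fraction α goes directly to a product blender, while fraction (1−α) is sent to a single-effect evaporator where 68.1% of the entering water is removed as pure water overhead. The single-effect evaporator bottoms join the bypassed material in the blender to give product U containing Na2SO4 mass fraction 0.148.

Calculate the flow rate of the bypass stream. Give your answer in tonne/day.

130.2 tonne/day

All 823.9×0.069 = 56.849 tonne/day of Na2SO4 reaches U, so U = 56.849/0.148 = 384.12 tonne/day and vapour = 439.78 tonne/day.
The evaporator receives (1−α)·823.9 of feed at 0.931 water and removes 0.681 of that water:
0.681×0.931×(1−α)×823.9 = 439.78
(1−α) = 439.78/522.36 = 0.8419;  α = 0.1581.
Bypass flow = 0.1581×823.9 = 130.25 tonne/day.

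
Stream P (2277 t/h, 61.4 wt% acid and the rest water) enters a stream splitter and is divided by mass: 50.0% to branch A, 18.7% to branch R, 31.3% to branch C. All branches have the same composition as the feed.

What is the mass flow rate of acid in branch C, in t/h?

437.6 t/h

Branch C total = 0.313×2277 = 712.7 t/h.
acid in C = 0.614×712.7 = 437.6 t/h.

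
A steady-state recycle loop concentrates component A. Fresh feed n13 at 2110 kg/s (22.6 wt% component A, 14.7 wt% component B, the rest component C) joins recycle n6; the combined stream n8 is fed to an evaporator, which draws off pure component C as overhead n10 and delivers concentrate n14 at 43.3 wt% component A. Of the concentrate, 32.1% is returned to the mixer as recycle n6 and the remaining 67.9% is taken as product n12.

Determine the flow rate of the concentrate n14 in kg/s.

1622 kg/s

Overall component A balance (none leaves overhead): component A in fresh feed = component A in product, i.e. 2110×0.226 = (1−0.321)·n14·0.433.
n14 = 476.86/(0.433×0.679) = 1621.9 kg/s.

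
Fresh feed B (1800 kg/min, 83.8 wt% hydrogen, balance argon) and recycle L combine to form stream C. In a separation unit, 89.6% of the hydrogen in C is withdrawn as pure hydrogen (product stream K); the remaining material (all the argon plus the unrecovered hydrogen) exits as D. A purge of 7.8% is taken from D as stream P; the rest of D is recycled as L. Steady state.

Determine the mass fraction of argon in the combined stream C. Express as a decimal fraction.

argon enters only via B and leaves only via the purge: 1800×0.162 = 0.078×(argon in D), and the separation unit passes all argon, so argon in C = argon in D = 3738.5 kg/min.
hydrogen in C: m_A = 1800×0.838 + (1−0.078)·(1−0.896)·m_A, so m_A = 1508.4/0.9041 = 1668.4 kg/min.
C = 1668.4 + 3738.5 = 5406.8 kg/min.
argon fraction in C = 3738.5/5406.8 = 0.691.

0.691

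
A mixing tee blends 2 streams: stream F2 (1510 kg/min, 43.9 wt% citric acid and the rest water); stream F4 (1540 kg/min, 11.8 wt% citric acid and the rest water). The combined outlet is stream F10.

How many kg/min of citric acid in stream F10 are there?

844.6 kg/min

citric acid out = citric acid in = 1510×0.439 + 1540×0.118 = 844.61 kg/min.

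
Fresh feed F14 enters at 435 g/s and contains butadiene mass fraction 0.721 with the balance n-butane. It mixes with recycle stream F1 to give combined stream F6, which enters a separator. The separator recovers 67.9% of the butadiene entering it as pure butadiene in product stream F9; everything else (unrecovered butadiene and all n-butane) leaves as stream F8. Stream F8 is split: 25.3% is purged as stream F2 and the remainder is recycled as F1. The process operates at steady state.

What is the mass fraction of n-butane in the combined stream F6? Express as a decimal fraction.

0.538

n-butane enters only via F14 and leaves only via the purge: 435×0.279 = 0.253×(n-butane in F8), and the separator passes all n-butane, so n-butane in F6 = n-butane in F8 = 479.7 g/s.
butadiene in F6: m_A = 435×0.721 + (1−0.253)·(1−0.679)·m_A, so m_A = 313.63/0.7602 = 412.56 g/s.
F6 = 412.56 + 479.7 = 892.27 g/s.
n-butane fraction in F6 = 479.7/892.27 = 0.538.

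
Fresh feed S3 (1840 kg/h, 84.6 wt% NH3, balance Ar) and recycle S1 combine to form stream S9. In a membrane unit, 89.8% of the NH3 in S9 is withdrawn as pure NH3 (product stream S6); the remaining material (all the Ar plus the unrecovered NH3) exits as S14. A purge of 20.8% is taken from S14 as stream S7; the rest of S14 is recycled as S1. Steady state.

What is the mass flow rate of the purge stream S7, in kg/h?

319.3 kg/h

Ar enters only via S3 and leaves only via the purge: 1840×0.154 = 0.208×(Ar in S14), and the membrane unit passes all Ar, so Ar in S9 = Ar in S14 = 1362.3 kg/h.
NH3 in S9: m_A = 1840×0.846 + (1−0.208)·(1−0.898)·m_A, so m_A = 1556.6/0.9192 = 1693.4 kg/h.
S14 = (1−0.898)×1693.4 + 1362.3 = 1535 kg/h.
Purge S7 = 0.208×1535 = 319.29 kg/h.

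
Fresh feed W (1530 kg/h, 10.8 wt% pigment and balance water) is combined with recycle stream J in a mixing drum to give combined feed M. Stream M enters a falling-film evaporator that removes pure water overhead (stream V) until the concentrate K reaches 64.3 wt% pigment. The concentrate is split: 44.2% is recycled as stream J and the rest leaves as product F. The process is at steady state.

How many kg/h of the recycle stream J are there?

Overall pigment balance (none leaves overhead): pigment in fresh feed = pigment in product, i.e. 1530×0.108 = (1−0.442)·K·0.643.
K = 165.24/(0.643×0.558) = 460.54 kg/h.
Recycle J = 0.442×460.54 = 203.56 kg/h.

203.6 kg/h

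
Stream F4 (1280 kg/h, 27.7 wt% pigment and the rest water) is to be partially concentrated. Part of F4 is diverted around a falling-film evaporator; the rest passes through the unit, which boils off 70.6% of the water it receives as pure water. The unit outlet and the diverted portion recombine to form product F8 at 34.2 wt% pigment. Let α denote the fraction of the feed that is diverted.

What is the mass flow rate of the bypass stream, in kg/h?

All 1280×0.277 = 354.56 kg/h of pigment reaches F8, so F8 = 354.56/0.342 = 1036.7 kg/h and vapour = 243.27 kg/h.
The evaporator receives (1−α)·1280 of feed at 0.723 water and removes 0.706 of that water:
0.706×0.723×(1−α)×1280 = 243.27
(1−α) = 243.27/653.36 = 0.3723;  α = 0.6277.
Bypass flow = 0.6277×1280 = 803.4 kg/h.

803.4 kg/h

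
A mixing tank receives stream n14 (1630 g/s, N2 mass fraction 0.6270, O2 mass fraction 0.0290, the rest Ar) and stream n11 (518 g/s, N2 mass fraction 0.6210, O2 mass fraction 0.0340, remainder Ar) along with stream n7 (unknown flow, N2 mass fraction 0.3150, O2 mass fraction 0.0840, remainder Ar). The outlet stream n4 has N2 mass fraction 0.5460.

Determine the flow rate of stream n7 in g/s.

Let n7 be the unknown flow. Total out = 2148 + n7.
N2 balance: 1343.7 + 0.315·n7 = 0.546·(2148 + n7)
(0.315 − 0.546)·n7 = 0.546×2148 − 1343.7 = -170.88
n7 = -170.88 / -0.231 = 739.74 g/s

739.7 g/s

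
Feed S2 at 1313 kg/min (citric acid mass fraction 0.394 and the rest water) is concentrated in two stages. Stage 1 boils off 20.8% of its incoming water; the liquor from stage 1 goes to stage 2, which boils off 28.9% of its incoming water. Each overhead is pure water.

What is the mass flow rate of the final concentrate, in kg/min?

water in feed = 1313×0.606 = 795.68 kg/min.
After stage 1: water left = (1−0.208)×795.68 = 630.18; stream total = 1147.5 kg/min.
After stage 2: water left = (1−0.289)×630.18 = 448.06; final concentrate = 965.38 kg/min.

965.4 kg/min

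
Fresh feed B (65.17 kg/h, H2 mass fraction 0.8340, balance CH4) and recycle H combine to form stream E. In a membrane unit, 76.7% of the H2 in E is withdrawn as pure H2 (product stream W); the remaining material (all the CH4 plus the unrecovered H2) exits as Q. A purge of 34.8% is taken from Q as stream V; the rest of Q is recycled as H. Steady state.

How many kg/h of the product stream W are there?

49.16 kg/h

H2 in E: m_A = 65.17×0.834 + (1−0.348)·(1−0.767)·m_A, so m_A = 54.352/0.8481 = 64.088 kg/h.
Product W = 0.767×64.088 = 49.155 kg/h.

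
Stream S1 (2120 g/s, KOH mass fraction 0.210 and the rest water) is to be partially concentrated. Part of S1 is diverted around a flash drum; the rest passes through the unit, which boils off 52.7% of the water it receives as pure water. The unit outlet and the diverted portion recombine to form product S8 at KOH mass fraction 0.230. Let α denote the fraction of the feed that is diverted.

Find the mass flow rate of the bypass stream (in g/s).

All 2120×0.210 = 445.2 g/s of KOH reaches S8, so S8 = 445.2/0.230 = 1935.7 g/s and vapour = 184.35 g/s.
The evaporator receives (1−α)·2120 of feed at 0.790 water and removes 0.527 of that water:
0.527×0.790×(1−α)×2120 = 184.35
(1−α) = 184.35/882.62 = 0.2089;  α = 0.7911.
Bypass flow = 0.7911×2120 = 1677.2 g/s.

1677 g/s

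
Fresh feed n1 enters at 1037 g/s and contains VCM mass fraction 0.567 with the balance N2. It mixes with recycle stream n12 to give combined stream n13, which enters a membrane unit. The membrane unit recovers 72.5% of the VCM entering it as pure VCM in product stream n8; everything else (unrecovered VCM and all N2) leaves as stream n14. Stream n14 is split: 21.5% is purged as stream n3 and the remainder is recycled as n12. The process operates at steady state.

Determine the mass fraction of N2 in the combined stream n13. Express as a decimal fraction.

0.736

N2 enters only via n1 and leaves only via the purge: 1037×0.433 = 0.215×(N2 in n14), and the membrane unit passes all N2, so N2 in n13 = N2 in n14 = 2088.5 g/s.
VCM in n13: m_A = 1037×0.567 + (1−0.215)·(1−0.725)·m_A, so m_A = 587.98/0.7841 = 749.85 g/s.
n13 = 749.85 + 2088.5 = 2838.3 g/s.
N2 fraction in n13 = 2088.5/2838.3 = 0.736.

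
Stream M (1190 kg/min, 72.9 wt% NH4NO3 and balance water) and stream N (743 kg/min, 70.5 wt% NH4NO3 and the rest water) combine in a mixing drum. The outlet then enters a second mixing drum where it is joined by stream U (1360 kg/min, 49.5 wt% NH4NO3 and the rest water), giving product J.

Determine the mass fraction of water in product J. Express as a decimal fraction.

0.373

Overall, product flow = 3293 kg/min.
water in = 1190×0.271 + 743×0.295 + 1360×0.505 = 1228.5 kg/min.
water fraction in J = 0.373.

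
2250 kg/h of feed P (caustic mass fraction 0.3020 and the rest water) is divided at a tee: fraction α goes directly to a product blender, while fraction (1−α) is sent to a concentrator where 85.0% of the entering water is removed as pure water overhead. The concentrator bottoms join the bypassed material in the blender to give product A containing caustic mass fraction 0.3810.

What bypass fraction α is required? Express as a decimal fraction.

All 2250×0.302 = 679.5 kg/h of caustic reaches A, so A = 679.5/0.381 = 1783.5 kg/h and vapour = 466.54 kg/h.
The evaporator receives (1−α)·2250 of feed at 0.698 water and removes 0.850 of that water:
0.850×0.698×(1−α)×2250 = 466.54
(1−α) = 466.54/1334.9 = 0.3495;  α = 0.6505.

0.651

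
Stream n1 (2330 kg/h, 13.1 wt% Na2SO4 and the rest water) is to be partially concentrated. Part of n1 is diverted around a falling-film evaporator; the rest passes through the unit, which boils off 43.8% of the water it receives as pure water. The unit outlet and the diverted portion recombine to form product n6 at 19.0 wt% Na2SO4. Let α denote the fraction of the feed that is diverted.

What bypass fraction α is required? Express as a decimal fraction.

0.184

All 2330×0.131 = 305.23 kg/h of Na2SO4 reaches n6, so n6 = 305.23/0.190 = 1606.5 kg/h and vapour = 723.53 kg/h.
The evaporator receives (1−α)·2330 of feed at 0.869 water and removes 0.438 of that water:
0.438×0.869×(1−α)×2330 = 723.53
(1−α) = 723.53/886.85 = 0.8158;  α = 0.1842.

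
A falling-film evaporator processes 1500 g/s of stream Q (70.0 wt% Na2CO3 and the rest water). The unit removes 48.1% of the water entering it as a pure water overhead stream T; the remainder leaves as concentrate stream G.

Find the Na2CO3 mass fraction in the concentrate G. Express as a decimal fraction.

Na2CO3 is not removed: 1500×0.700 = 1050 g/s of Na2CO3 enters G.
water entering = 1500×0.300 = 450 g/s; overhead removed = 0.481×450 = 216.45 g/s.
Concentrate = 1500 − 216.45 = 1283.5 g/s.
Mass fraction = 1050/1283.5 = 0.818.

0.818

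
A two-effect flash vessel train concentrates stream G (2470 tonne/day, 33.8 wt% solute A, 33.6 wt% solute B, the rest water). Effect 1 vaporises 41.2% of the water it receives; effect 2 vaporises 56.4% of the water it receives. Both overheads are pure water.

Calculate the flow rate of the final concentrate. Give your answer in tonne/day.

1871 tonne/day

water in feed = 2470×0.326 = 805.22 tonne/day.
After stage 1: water left = (1−0.412)×805.22 = 473.47; stream total = 2138.2 tonne/day.
After stage 2: water left = (1−0.564)×473.47 = 206.43; final concentrate = 1871.2 tonne/day.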